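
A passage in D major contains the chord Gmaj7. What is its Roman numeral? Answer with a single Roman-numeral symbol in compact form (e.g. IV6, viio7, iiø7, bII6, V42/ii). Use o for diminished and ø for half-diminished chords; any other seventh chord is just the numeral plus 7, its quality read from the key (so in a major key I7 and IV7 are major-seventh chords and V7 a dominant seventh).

Stacked in thirds the chord is G-B-D-F#: a major seventh chord on G.
In D major, G is the subdominant; the diatonic major seventh chord there is IV7.

IV7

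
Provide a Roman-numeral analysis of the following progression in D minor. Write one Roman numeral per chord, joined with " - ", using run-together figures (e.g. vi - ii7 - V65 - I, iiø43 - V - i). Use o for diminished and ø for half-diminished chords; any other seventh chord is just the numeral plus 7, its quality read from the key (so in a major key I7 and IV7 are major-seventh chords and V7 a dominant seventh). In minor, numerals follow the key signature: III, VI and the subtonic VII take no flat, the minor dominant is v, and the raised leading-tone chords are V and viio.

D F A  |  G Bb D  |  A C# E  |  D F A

i - iv - V - i

D-F-A: minor triad on D = scale degree 1 → i.
G-Bb-D: minor triad on G = scale degree 4 → iv.
A-C#-E has root A, degree 5 in D minor, so V.
D-F-A has root D, degree 1 in D minor, so i.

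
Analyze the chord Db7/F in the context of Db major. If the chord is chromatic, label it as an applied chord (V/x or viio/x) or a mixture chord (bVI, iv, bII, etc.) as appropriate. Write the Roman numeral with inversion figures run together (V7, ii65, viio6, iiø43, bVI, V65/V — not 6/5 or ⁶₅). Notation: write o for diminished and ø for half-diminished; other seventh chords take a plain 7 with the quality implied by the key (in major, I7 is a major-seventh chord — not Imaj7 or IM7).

V65/IV

The pitches Db-F-Ab-Cb form a dominant seventh chord rooted on Db.
Db is not a diatonic chord root with this quality in Db major, but it lies a perfect fifth above Gb (IV), so the chord functions as an applied dominant of IV.
With F in the bass the chord is in first inversion, so the figured bass is 65.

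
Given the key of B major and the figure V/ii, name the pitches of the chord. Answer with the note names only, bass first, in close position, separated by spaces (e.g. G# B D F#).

G# B# D#

The slash means an applied dominant: we want the dominant of ii. In B major, ii is C# minor, and its dominant is built on G#.
Building a major triad on G# gives G#-B#-D#.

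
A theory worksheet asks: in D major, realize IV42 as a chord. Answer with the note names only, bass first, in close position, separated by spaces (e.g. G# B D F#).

F# G B D

In D major, scale degree 4 is G, and the diatonic chord built there is a major seventh chord.
That chord is spelled G-B-D-F#.
The figured bass 42 indicates third inversion, placing the seventh (F#) in the bass: F#-G-B-D.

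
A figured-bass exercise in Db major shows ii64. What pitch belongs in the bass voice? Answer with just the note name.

Bb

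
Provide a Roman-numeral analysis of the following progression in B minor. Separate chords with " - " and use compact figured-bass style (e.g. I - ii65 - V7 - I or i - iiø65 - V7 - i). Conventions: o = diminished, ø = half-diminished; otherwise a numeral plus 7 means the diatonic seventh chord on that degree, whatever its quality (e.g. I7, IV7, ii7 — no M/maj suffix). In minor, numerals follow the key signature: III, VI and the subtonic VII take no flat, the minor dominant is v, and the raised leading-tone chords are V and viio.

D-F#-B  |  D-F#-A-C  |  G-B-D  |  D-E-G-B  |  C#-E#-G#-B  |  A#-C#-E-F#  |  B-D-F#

i6 - V7/VI - VI - iv42 - V7/V - V65 - i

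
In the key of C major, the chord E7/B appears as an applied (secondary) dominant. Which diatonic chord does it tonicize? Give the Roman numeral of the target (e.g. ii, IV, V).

vi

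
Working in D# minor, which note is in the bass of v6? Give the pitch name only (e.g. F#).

C#

v in D# minor has root A#; the chord is A#-C#-E#.
The figure 6 means first inversion — the third is in the bass.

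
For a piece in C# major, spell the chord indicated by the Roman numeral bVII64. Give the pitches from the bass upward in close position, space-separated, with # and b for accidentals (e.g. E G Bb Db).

bVII64 is a major triad on the lowered seventh degree (the subtonic), borrowed from the parallel minor. In C# major that root is B.
So the chord is B-D#-F#, a major triad.
The figured bass 64 indicates second inversion, placing the fifth (F#) in the bass: F#-B-D#.

F# B D#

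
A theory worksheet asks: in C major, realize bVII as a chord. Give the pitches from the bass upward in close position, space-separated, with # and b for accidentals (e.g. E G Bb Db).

Bb D F

Scale degree 7 in C major is B; lowering it a half step gives Bb. bVII is a major triad on the lowered seventh degree (the subtonic), borrowed from the parallel minor.
So the chord is Bb-D-F, a major triad.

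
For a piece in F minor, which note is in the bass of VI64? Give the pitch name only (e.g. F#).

VI in F minor has root Db; the chord is Db-F-Ab.
The figure 64 means second inversion — the fifth is in the bass.

Ab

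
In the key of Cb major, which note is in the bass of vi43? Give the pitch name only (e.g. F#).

Eb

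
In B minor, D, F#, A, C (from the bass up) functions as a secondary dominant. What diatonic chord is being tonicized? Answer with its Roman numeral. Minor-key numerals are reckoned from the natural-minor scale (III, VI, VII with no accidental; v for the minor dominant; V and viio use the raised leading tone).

The chord is a dominant seventh chord on D.
A dominant resolves down a perfect fifth: D → G. In B minor, G is scale degree 6, i.e. VI.

VI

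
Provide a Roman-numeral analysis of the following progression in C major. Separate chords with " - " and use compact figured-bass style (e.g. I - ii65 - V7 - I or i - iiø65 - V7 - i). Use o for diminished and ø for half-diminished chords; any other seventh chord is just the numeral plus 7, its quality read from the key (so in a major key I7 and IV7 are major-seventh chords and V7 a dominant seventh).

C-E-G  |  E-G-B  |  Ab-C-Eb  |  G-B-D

C-E-G: root C is the tonic; major triad there is I.
E-G-B has root E, degree 3 in C major, so iii.
Ab-C-Eb: Ab with this quality isn't in the key; it's bVI, borrowed from the parallel minor.
G-B-D: root G is the dominant; major triad there is V.

I - iii - bVI - V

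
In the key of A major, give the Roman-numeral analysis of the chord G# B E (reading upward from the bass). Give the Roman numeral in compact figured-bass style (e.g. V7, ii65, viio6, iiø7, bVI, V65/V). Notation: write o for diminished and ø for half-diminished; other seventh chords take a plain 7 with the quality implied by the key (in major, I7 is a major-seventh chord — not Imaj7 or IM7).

The pitches E-G#-B form a major triad rooted on E.
E is scale degree 5 in A major, and a major triad on that degree is written V.
With G# in the bass the chord is in first inversion, so the figured bass is 6.

V6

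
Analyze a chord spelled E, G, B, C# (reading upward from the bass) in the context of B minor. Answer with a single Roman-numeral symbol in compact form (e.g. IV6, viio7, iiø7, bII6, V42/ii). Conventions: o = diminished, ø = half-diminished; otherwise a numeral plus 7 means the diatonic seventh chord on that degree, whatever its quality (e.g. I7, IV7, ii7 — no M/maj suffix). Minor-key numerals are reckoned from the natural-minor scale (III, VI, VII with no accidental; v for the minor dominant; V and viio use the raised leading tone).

Stacked in thirds the chord is C#-E-G-B: a half-diminished seventh chord on C#.
In B minor, C# is the supertonic; the diatonic half-diminished seventh chord there is iiø7.
With E in the bass the chord is in first inversion, so the figured bass is 65.

iiø65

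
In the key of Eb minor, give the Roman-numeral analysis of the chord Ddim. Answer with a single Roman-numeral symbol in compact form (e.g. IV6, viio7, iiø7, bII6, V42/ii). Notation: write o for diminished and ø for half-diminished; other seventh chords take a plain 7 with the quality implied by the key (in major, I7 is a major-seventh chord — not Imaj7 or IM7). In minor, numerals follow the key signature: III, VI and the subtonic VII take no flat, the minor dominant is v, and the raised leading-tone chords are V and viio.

The pitches D-F-Ab form a diminished triad rooted on D.
In Eb minor, D is the leading tone; the diatonic diminished triad there is viio.

viio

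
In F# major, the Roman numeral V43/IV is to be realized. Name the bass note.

C#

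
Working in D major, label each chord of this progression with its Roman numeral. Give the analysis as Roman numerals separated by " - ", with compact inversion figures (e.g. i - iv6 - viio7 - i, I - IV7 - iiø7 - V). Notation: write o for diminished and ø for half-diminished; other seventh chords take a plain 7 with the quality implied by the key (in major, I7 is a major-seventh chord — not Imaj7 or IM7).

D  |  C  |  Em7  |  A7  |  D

I - bVII - ii7 - V7 - I

D has root D, degree 1 in D major, so I.
C is non-diatonic — bVII, a mixture chord from D minor.
Em7 has root E, degree 2 in D major, so ii7.
A7 has root A, degree 5 in D major, so V7.
D has root D, degree 1 in D major, so I.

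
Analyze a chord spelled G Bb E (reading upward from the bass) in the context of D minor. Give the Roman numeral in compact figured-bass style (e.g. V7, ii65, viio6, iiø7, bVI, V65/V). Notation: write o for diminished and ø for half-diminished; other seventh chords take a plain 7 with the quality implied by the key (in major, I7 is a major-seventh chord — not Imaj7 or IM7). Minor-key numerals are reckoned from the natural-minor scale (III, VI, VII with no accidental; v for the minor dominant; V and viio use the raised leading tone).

iio6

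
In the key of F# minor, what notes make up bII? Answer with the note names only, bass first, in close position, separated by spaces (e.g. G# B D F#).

G B D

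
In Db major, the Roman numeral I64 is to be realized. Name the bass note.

Ab

I in Db major has root Db; the chord is Db-F-Ab.
The figure 64 means second inversion — the fifth is in the bass.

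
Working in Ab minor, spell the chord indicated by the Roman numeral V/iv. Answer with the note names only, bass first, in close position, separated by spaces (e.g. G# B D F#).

Ab C Eb

V/iv is a secondary dominant — the dominant triad of iv. iv in Ab minor is Db, so the applied chord's root is Ab, a perfect fifth above.
Building a major triad on Ab gives Ab-C-Eb.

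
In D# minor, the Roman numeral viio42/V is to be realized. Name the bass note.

F#

The applied chord viio42/V is rooted on G##: G##-B#-D#-F#.
The figure 42 means third inversion — the seventh is in the bass.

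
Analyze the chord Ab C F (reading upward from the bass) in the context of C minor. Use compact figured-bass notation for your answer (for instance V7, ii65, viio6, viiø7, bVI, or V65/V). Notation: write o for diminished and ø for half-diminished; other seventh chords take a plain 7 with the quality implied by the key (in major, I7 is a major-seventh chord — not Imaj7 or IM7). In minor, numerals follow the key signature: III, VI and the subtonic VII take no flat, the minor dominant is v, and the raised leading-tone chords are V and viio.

iv6

The pitches F-Ab-C form a minor triad rooted on F.
In C minor, F is the subdominant; the diatonic minor triad there is iv.
With Ab in the bass the chord is in first inversion, so the figured bass is 6.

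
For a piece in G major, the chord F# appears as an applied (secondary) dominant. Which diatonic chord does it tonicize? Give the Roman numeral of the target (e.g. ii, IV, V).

The chord is a major triad on F#.
A dominant resolves down a perfect fifth: F# → B. In G major, B is scale degree 3, i.e. iii.

iii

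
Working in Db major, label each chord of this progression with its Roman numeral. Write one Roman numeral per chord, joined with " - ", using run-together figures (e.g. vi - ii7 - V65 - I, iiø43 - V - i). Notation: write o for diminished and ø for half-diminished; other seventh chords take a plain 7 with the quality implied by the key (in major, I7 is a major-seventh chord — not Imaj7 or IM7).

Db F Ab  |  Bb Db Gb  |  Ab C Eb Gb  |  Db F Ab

Db-F-Ab: root Db is the tonic; major triad there is I.
Bb-Db-Gb: major triad on Gb = scale degree 4 → IV6.
Ab-C-Eb-Gb has root Ab, degree 5 in Db major, so V7.
Db-F-Ab has root Db, degree 1 in Db major, so I.

I - IV6 - V7 - I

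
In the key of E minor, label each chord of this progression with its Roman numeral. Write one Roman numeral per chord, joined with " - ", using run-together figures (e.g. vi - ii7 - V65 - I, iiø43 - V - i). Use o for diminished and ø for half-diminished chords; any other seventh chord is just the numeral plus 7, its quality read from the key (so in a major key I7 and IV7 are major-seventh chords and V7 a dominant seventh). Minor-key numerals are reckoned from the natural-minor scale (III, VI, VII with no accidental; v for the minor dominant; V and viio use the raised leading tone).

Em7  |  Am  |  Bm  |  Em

i7 - iv - v - i

Em7: root E is the tonic; minor seventh chord there is i7.
Am: root A is the subdominant; minor triad there is iv.
Bm has root B, degree 5 in E minor, so v.
Em has root E, degree 1 in E minor, so i.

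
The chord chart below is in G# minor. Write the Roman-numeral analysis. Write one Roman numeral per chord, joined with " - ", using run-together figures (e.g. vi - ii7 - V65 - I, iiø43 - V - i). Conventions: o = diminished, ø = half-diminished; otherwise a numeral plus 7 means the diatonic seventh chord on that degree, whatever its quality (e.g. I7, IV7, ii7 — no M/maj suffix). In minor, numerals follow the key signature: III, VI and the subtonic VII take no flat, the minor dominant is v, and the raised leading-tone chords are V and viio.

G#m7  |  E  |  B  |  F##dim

i7 - VI - III - viio

G#m7 has root G#, degree 1 in G# minor, so i7.
E: major triad on E = scale degree 6 → VI.
B: root B is the mediant; major triad there is III.
F##dim: root F## is the leading tone; diminished triad there is viio.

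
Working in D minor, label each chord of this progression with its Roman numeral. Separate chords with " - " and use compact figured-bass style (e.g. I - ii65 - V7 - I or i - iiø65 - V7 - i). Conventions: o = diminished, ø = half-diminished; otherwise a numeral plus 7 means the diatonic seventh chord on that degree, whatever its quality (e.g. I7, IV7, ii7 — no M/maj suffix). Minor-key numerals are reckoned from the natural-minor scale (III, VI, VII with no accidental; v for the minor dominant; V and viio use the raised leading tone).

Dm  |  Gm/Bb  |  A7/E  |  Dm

i - iv6 - V43 - i

Dm: minor triad on D = scale degree 1 → i.
Gm/Bb has root G, degree 4 in D minor, so iv6.
A7/E: root A is the dominant; dominant seventh chord there is V43.
Dm: minor triad on D = scale degree 1 → i.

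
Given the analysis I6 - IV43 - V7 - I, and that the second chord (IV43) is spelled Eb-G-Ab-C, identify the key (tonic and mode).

Eb major

IV43 is given as Eb-G-Ab-C — a major seventh chord with root Ab.
IV43 on Ab implies Ab is the subdominant; that puts the tonic at Eb, and the uppercase numeral fits major mode.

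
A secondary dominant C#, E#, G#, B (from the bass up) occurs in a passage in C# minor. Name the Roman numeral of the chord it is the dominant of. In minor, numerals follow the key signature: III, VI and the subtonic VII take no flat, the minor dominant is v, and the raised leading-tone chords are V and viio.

The chord is a dominant seventh chord on C#.
A dominant resolves down a perfect fifth: C# → F#. In C# minor, F# is scale degree 4, i.e. iv.

iv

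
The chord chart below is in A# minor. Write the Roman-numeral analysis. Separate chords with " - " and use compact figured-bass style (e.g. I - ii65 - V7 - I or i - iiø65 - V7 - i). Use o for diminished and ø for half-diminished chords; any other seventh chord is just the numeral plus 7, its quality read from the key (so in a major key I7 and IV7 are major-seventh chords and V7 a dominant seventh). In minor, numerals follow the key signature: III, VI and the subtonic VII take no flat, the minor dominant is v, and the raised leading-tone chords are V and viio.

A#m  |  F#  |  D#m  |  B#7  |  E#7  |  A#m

A#m: root A# is the tonic; minor triad there is i.
F#: root F# is the submediant; major triad there is VI.
D#m has root D#, degree 4 in A# minor, so iv.
B#7: a dominant seventh chord on B#, the applied dominant of V → V7/V.
E#7 has root E#, degree 5 in A# minor, so V7.
A#m: root A# is the tonic; minor triad there is i.

i - VI - iv - V7/V - V7 - i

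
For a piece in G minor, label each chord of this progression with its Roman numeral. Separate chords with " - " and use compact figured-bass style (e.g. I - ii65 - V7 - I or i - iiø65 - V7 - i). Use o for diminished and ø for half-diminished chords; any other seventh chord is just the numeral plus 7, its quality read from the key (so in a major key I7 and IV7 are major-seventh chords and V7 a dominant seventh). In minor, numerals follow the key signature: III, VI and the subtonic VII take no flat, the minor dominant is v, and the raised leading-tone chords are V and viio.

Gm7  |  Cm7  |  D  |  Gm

Gm7: minor seventh chord on G = scale degree 1 → i7.
Cm7: minor seventh chord on C = scale degree 4 → iv7.
D has root D, degree 5 in G minor, so V.
Gm has root G, degree 1 in G minor, so i.

i7 - iv7 - V - i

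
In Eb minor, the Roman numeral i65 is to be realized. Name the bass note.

Gb

i in Eb minor has root Eb; the chord is Eb-Gb-Bb-Db.
The figure 65 means first inversion — the third is in the bass.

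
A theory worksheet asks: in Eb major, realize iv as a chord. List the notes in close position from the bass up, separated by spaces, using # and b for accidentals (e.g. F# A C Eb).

Ab Cb Eb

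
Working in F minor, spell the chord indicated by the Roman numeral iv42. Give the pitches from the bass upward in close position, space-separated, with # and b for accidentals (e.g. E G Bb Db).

The numeral's case and figure indicate a minor seventh chord. In F minor its root, scale degree 4, is Bb.
That chord is spelled Bb-Db-F-Ab.
With the 42 figure the chord is in third inversion; from the bass Ab upward in close position it reads Ab-Bb-Db-F.

Ab Bb Db F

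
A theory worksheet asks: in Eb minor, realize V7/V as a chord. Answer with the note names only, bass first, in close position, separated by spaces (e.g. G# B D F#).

F A C Eb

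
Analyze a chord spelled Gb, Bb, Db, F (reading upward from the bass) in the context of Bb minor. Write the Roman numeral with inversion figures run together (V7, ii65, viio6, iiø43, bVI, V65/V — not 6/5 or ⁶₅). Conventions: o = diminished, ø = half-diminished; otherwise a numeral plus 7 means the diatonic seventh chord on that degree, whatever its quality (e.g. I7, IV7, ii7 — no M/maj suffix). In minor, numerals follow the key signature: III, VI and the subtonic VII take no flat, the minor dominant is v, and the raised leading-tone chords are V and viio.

VI7

Stacked in thirds the chord is Gb-Bb-Db-F: a major seventh chord on Gb.
In Bb minor, Gb is the submediant; the diatonic major seventh chord there is VI7.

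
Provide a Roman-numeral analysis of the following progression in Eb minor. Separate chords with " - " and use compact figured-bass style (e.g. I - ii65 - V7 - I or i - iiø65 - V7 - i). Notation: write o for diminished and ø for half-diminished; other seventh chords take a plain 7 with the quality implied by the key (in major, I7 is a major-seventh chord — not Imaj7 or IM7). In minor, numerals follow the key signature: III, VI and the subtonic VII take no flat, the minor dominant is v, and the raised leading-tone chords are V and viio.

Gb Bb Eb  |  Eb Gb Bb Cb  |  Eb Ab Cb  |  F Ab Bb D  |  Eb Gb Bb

i6 - VI65 - iv64 - V43 - i

Gb-Bb-Eb has root Eb, degree 1 in Eb minor, so i6.
Eb-Gb-Bb-Cb has root Cb, degree 6 in Eb minor, so VI65.
Eb-Ab-Cb has root Ab, degree 4 in Eb minor, so iv64.
F-Ab-Bb-D has root Bb, degree 5 in Eb minor, so V43.
Eb-Gb-Bb: root Eb is the tonic; minor triad there is i.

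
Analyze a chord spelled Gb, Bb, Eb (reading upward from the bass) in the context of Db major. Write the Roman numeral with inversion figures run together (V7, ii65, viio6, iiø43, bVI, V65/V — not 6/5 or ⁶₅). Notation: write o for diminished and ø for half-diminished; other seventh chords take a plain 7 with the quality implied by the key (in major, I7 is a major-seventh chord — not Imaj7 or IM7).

ii6

The pitches Eb-Gb-Bb form a minor triad rooted on Eb.
In Db major, Eb is the supertonic; the diatonic minor triad there is ii.
With Gb in the bass the chord is in first inversion, so the figured bass is 6.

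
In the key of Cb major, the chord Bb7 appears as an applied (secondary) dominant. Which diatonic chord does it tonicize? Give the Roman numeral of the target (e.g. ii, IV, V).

iii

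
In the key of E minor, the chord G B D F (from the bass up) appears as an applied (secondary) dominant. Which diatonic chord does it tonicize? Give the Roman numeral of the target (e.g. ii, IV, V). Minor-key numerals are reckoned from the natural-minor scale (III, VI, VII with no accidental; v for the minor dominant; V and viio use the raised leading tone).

The chord is a dominant seventh chord on G.
A dominant resolves down a perfect fifth: G → C. In E minor, C is scale degree 6, i.e. VI.

VI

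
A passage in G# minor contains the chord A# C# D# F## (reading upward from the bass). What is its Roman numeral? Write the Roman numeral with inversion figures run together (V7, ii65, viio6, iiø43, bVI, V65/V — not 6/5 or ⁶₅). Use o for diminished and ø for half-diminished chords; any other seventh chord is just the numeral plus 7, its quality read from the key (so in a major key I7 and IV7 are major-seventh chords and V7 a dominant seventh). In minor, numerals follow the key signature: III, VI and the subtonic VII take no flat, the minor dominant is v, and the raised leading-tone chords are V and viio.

The pitches D#-F##-A#-C# form a dominant seventh chord rooted on D#.
In G# minor, D# is the dominant; the diatonic dominant seventh chord there is V7.
With A# in the bass the chord is in second inversion, so the figured bass is 43.

V43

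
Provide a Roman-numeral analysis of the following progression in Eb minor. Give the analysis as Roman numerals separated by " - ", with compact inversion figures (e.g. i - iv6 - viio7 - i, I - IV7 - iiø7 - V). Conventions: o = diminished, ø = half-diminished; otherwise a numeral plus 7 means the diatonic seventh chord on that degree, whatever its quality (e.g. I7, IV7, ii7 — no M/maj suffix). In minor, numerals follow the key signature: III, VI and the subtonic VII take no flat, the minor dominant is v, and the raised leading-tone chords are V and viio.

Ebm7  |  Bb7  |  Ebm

Ebm7: root Eb is the tonic; minor seventh chord there is i7.
Bb7 has root Bb, degree 5 in Eb minor, so V7.
Ebm has root Eb, degree 1 in Eb minor, so i.

i7 - V7 - i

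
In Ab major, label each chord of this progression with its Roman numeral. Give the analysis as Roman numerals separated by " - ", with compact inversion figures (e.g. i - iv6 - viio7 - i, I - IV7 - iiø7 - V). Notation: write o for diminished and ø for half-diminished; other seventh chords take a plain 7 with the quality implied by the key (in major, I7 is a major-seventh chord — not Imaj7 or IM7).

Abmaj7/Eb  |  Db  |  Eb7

I43 - IV - V7

Abmaj7/Eb: major seventh chord on Ab = scale degree 1 → I43.
Db has root Db, degree 4 in Ab major, so IV.
Eb7: dominant seventh chord on Eb = scale degree 5 → V7.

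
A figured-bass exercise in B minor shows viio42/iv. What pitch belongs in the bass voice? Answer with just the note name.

The applied chord viio42/iv is rooted on D#: D#-F#-A-C.
The figure 42 means third inversion — the seventh is in the bass.

C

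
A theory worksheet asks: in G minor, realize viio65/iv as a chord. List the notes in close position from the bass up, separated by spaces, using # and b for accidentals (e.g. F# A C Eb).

The slash marks an applied leading-tone chord: viio of iv. In G minor, iv is C, so the leading tone to it is B, a half step below.
Building a fully diminished seventh chord on B gives B-D-F-Ab.
The figured bass 65 indicates first inversion, placing the third (D) in the bass: D-F-Ab-B.

D F Ab B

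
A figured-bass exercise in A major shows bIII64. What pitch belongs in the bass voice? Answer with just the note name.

bIII in A major has root C; the chord is C-E-G.
The figure 64 means second inversion — the fifth is in the bass.

G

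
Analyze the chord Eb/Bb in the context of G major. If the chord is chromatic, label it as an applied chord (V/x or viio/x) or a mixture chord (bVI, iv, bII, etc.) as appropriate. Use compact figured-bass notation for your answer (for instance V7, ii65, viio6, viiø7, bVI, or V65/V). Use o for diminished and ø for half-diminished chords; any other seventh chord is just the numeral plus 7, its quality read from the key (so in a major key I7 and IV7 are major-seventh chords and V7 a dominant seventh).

bVI64

Stacked in thirds the chord is Eb-G-Bb: a major triad on Eb.
Eb is the lowered sixth degree of G major (diatonic 6 would be E). This is a major triad on the lowered sixth degree, borrowed from the parallel minor.
With Bb in the bass the chord is in second inversion, so the figured bass is 64.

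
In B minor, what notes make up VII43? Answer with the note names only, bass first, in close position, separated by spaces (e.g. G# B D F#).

In B minor, scale degree 7 is A, and the diatonic chord built there is a dominant seventh chord.
That chord is spelled A-C#-E-G.
The figured bass 43 indicates second inversion, placing the fifth (E) in the bass: E-G-A-C#.

E G A C#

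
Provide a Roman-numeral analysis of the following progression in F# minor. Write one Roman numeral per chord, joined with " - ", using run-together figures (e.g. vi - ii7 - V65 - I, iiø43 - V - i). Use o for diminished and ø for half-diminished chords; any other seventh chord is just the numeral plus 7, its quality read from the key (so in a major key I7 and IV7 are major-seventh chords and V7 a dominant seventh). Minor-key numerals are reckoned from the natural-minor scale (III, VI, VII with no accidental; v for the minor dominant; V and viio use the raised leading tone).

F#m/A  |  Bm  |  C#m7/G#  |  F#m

F#m/A: minor triad on F# = scale degree 1 → i6.
Bm: minor triad on B = scale degree 4 → iv.
C#m7/G#: root C# is the dominant; minor seventh chord there is v43.
F#m has root F#, degree 1 in F# minor, so i.

i6 - iv - v43 - i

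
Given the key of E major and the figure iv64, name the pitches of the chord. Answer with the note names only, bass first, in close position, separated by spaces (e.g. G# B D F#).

iv64 is the minor subdominant, borrowed from the parallel minor. In E major that root is A.
So the chord is A-C-E.
The figured bass 64 indicates second inversion, placing the fifth (E) in the bass: E-A-C.

E A C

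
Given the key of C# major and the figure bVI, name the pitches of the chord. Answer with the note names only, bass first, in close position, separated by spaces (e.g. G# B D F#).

A C# E

bVI is a major triad on the lowered sixth degree, borrowed from the parallel minor. In C# major that root is A.
So the chord is A-C#-E, a major triad.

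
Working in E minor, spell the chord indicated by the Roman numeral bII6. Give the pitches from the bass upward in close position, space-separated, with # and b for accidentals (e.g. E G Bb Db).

A C F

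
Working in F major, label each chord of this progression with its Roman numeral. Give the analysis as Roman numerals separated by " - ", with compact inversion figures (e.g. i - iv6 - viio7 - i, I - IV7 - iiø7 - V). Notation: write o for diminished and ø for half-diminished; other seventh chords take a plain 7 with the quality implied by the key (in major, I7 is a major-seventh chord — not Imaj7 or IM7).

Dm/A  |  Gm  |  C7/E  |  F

vi64 - ii - V65 - I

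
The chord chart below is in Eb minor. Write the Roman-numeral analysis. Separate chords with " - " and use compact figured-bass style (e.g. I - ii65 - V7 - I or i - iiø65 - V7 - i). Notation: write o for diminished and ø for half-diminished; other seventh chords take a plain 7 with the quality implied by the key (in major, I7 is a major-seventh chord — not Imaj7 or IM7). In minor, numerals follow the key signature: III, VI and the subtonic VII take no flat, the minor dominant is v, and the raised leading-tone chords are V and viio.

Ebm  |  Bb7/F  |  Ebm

i - V43 - i

Ebm: root Eb is the tonic; minor triad there is i.
Bb7/F: root Bb is the dominant; dominant seventh chord there is V43.
Ebm: root Eb is the tonic; minor triad there is i.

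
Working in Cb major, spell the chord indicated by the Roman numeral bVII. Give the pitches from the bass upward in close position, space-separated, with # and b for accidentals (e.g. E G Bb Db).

Bbb Db Fb

bVII is a major triad on the lowered seventh degree (the subtonic), borrowed from the parallel minor. In Cb major that root is Bbb.
So the chord is Bbb-Db-Fb.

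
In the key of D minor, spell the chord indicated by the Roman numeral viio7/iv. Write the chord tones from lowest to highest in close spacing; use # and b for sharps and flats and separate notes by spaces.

F# A C Eb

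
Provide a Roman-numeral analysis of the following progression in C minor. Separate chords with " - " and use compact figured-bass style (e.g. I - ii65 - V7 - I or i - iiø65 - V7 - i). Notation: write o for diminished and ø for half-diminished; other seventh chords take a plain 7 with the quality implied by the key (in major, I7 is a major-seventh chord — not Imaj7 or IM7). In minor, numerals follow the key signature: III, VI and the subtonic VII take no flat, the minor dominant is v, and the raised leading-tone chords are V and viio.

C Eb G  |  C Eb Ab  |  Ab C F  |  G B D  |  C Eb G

C-Eb-G: root C is the tonic; minor triad there is i.
C-Eb-Ab: root Ab is the submediant; major triad there is VI6.
Ab-C-F: minor triad on F = scale degree 4 → iv6.
G-B-D has root G, degree 5 in C minor, so V.
C-Eb-G has root C, degree 1 in C minor, so i.

i - VI6 - iv6 - V - i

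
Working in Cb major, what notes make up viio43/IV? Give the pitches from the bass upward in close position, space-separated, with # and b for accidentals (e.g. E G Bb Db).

The slash marks an applied leading-tone chord: viio of IV. In Cb major, IV is Fb, so the leading tone to it is Eb, a half step below.
Building a fully diminished seventh chord on Eb gives Eb-Gb-Bbb-Dbb.
The figured bass 43 indicates second inversion, placing the fifth (Bbb) in the bass: Bbb-Dbb-Eb-Gb.

Bbb Dbb Eb Gb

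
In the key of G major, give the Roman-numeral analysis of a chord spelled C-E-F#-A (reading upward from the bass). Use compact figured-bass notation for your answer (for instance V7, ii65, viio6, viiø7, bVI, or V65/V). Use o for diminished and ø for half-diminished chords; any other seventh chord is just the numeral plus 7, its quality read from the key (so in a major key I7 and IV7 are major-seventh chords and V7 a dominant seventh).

Stacked in thirds the chord is F#-A-C-E: a half-diminished seventh chord on F#.
F# is scale degree 7 in G major, and a half-diminished seventh chord on that degree is written viiø7.
With C in the bass the chord is in second inversion, so the figured bass is 43.

viiø43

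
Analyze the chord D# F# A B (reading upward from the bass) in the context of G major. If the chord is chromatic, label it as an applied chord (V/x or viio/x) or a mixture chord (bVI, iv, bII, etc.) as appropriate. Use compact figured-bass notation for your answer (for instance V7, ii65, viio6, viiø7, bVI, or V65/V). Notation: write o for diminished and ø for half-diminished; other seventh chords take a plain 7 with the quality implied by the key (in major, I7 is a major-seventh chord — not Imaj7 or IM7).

The pitches B-D#-F#-A form a dominant seventh chord rooted on B.
B is not a diatonic chord root with this quality in G major, but it lies a perfect fifth above E (vi), so the chord functions as an applied dominant of vi.
With D# in the bass the chord is in first inversion, so the figured bass is 65.

V65/vi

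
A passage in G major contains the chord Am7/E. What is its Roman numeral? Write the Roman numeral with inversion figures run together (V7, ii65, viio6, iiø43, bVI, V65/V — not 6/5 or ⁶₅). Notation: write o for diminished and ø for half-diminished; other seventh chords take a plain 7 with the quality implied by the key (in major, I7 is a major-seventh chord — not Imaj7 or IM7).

ii43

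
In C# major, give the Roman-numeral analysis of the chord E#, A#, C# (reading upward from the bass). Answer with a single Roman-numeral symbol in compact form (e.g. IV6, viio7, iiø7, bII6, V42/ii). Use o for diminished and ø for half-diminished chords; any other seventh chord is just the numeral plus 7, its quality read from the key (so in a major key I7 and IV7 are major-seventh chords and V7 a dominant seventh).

vi64

The pitches A#-C#-E# form a minor triad rooted on A#.
A# is scale degree 6 in C# major, and a minor triad on that degree is written vi.
With E# in the bass the chord is in second inversion, so the figured bass is 64.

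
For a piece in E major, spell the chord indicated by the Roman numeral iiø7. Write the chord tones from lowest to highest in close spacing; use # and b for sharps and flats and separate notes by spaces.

F# A C E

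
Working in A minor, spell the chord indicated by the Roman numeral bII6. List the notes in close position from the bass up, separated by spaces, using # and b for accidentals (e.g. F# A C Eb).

D F Bb

bII6 is the Neapolitan sixth — a major triad on the lowered second degree, here in its customary first inversion. In A minor that root is Bb.
So the chord is Bb-D-F.
The figured bass 6 indicates first inversion, placing the third (D) in the bass: D-F-Bb.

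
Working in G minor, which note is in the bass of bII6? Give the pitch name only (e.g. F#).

C

bII in G minor has root Ab; the chord is Ab-C-Eb.
The figure 6 means first inversion — the third is in the bass.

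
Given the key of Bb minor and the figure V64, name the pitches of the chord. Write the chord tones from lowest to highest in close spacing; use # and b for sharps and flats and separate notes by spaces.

C F A

In Bb minor, the fifth degree is F. The dominant is major (leading tone raised), so V is a major triad.
Stacking thirds from F gives F-A-C.
With the 64 figure the chord is in second inversion; from the bass C upward in close position it reads C-F-A.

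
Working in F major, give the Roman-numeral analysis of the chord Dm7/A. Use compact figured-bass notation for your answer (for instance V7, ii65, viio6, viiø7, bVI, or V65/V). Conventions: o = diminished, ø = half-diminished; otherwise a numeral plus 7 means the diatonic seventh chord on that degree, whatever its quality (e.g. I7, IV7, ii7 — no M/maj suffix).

The pitches D-F-A-C form a minor seventh chord rooted on D.
D is scale degree 6 in F major, and a minor seventh chord on that degree is written vi7.
With A in the bass the chord is in second inversion, so the figured bass is 43.

vi43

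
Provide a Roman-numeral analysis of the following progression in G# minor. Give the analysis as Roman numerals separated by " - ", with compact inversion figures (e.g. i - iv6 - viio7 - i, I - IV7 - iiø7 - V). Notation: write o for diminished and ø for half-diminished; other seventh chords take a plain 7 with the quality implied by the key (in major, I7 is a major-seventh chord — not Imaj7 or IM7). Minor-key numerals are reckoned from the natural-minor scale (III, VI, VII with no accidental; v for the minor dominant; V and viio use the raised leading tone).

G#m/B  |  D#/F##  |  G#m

i6 - V6 - i

G#m/B: root G# is the tonic; minor triad there is i6.
D#/F##: root D# is the dominant; major triad there is V6.
G#m: root G# is the tonic; minor triad there is i.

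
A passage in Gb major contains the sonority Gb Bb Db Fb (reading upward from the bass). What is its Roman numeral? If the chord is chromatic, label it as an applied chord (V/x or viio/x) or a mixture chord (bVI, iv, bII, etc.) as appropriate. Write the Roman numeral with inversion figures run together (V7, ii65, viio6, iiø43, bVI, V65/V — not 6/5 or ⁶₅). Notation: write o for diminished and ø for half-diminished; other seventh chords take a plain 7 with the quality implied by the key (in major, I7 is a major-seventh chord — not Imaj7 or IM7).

V7/IV

Stacked in thirds the chord is Gb-Bb-Db-Fb: a dominant seventh chord on Gb.
Gb is not a diatonic chord root with this quality in Gb major, but it lies a perfect fifth above Cb (IV), so the chord functions as an applied dominant of IV.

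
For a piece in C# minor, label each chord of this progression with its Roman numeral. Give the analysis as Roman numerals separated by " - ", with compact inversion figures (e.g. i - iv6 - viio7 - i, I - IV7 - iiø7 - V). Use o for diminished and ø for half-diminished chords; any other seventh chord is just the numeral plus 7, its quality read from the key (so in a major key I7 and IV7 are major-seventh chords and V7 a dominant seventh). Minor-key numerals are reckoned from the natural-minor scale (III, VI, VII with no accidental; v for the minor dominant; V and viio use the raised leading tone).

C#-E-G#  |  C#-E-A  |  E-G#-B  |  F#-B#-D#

i - VI6 - III - viio64

C#-E-G#: root C# is the tonic; minor triad there is i.
C#-E-A has root A, degree 6 in C# minor, so VI6.
E-G#-B has root E, degree 3 in C# minor, so III.
F#-B#-D# has root B#, degree 7 in C# minor, so viio64.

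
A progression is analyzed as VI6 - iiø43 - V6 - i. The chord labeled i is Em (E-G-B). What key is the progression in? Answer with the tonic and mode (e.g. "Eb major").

E minor

The anchor chord is a minor triad on E, labeled i.
If E is scale degree 1 and the mode makes that degree carry a minor triad, the tonic is E and the mode is minor.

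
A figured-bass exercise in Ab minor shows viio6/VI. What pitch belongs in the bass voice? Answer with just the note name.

The applied chord viio6/VI is rooted on Eb: Eb-Gb-Bbb.
The figure 6 means first inversion — the third is in the bass.

Gb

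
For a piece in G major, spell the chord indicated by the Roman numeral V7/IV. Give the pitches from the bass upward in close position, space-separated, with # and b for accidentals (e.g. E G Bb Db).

G B D F

The slash means an applied dominant: we want the dominant of IV. In G major, IV is C major, and its dominant is built on G.
Building a dominant seventh chord on G gives G-B-D-F.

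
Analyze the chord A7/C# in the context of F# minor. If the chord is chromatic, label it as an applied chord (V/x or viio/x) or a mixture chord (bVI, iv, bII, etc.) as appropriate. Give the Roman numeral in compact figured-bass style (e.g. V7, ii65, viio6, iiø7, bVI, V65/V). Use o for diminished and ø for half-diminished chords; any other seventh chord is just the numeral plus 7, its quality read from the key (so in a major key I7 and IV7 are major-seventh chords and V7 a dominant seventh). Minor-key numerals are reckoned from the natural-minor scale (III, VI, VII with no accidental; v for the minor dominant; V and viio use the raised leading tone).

V65/VI

The pitches A-C#-E-G form a dominant seventh chord rooted on A.
A is not a diatonic chord root with this quality in F# minor, but it lies a perfect fifth above D (VI), so the chord functions as an applied dominant of VI.
With C# in the bass the chord is in first inversion, so the figured bass is 65.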